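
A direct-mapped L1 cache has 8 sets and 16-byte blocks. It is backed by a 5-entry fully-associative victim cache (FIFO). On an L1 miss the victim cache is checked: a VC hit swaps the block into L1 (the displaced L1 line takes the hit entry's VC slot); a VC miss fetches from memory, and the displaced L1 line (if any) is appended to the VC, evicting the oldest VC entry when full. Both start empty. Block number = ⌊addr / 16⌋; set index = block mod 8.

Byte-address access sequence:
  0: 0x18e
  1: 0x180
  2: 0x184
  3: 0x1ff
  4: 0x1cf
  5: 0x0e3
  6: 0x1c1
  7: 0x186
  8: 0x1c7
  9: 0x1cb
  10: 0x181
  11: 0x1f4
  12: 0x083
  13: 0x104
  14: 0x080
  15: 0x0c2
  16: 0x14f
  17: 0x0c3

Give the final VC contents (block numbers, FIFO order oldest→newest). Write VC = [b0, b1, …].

#0 0x18e→b24/s0 MISS; vc=[]
#1 0x180→b24/s0 L1-HIT; vc=[]
#2 0x184→b24/s0 L1-HIT; vc=[]
#3 0x1ff→b31/s7 MISS; vc=[]
#4 0x1cf→b28/s4 MISS; vc=[]
#5 0xe3→b14/s6 MISS; vc=[]
#6 0x1c1→b28/s4 L1-HIT; vc=[]
#7 0x186→b24/s0 L1-HIT; vc=[]
#8 0x1c7→b28/s4 L1-HIT; vc=[]
#9 0x1cb→b28/s4 L1-HIT; vc=[]
#10 0x181→b24/s0 L1-HIT; vc=[]
#11 0x1f4→b31/s7 L1-HIT; vc=[]
#12 0x83→b8/s0 MISS; vc=[24]
#13 0x104→b16/s0 MISS; vc=[24,8]
#14 0x80→b8/s0 VC-HIT; vc=[24,16]
#15 0xc2→b12/s4 MISS; vc=[24,16,28]
#16 0x14f→b20/s4 MISS; vc=[24,16,28,12]
#17 0xc3→b12/s4 VC-HIT; vc=[24,16,28,20]

VC = [24, 16, 28, 20]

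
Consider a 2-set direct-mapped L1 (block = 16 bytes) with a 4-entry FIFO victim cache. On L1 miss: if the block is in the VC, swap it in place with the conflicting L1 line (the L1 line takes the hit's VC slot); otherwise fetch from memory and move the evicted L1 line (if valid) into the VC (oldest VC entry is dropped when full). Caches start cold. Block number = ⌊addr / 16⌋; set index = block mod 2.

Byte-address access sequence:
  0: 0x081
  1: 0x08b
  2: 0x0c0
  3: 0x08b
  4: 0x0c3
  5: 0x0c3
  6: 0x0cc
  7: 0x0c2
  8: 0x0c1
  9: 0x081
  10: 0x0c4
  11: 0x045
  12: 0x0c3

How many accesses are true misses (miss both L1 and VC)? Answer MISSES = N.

  [0] addr=0x81 blk=8 s=0: MISS | VC []
  [1] addr=0x8b blk=8 s=0: L1-HIT | VC []
  [2] addr=0xc0 blk=12 s=0: MISS | VC [8]
  [3] addr=0x8b blk=8 s=0: VC-HIT | VC [12]
  [4] addr=0xc3 blk=12 s=0: VC-HIT | VC [8]
  [5] addr=0xc3 blk=12 s=0: L1-HIT | VC [8]
  [6] addr=0xcc blk=12 s=0: L1-HIT | VC [8]
  [7] addr=0xc2 blk=12 s=0: L1-HIT | VC [8]
  [8] addr=0xc1 blk=12 s=0: L1-HIT | VC [8]
  [9] addr=0x81 blk=8 s=0: VC-HIT | VC [12]
  [10] addr=0xc4 blk=12 s=0: VC-HIT | VC [8]
  [11] addr=0x45 blk=4 s=0: MISS | VC [8, 12]
  [12] addr=0xc3 blk=12 s=0: VC-HIT | VC [8, 4]

MISSES = 3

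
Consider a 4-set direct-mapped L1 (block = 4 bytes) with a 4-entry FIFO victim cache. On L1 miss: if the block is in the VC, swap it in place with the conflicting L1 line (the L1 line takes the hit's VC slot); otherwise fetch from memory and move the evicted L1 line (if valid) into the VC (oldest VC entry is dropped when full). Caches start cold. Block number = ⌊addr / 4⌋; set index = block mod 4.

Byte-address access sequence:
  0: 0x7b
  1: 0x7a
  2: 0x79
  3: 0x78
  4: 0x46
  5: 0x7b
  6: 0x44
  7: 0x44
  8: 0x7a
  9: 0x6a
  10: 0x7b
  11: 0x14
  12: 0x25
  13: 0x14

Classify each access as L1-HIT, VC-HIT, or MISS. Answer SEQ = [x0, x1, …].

SEQ = [MISS, L1-HIT, L1-HIT, L1-HIT, MISS, L1-HIT, L1-HIT, L1-HIT, L1-HIT, MISS, VC-HIT, MISS, MISS, VC-HIT]

  [0] addr=0x7b blk=30 s=2: MISS | VC []
  [1] addr=0x7a blk=30 s=2: L1-HIT | VC []
  [2] addr=0x79 blk=30 s=2: L1-HIT | VC []
  [3] addr=0x78 blk=30 s=2: L1-HIT | VC []
  [4] addr=0x46 blk=17 s=1: MISS | VC []
  [5] addr=0x7b blk=30 s=2: L1-HIT | VC []
  [6] addr=0x44 blk=17 s=1: L1-HIT | VC []
  [7] addr=0x44 blk=17 s=1: L1-HIT | VC []
  [8] addr=0x7a blk=30 s=2: L1-HIT | VC []
  [9] addr=0x6a blk=26 s=2: MISS | VC [30]
  [10] addr=0x7b blk=30 s=2: VC-HIT | VC [26]
  [11] addr=0x14 blk=5 s=1: MISS | VC [26, 17]
  [12] addr=0x25 blk=9 s=1: MISS | VC [26, 17, 5]
  [13] addr=0x14 blk=5 s=1: VC-HIT | VC [26, 17, 9]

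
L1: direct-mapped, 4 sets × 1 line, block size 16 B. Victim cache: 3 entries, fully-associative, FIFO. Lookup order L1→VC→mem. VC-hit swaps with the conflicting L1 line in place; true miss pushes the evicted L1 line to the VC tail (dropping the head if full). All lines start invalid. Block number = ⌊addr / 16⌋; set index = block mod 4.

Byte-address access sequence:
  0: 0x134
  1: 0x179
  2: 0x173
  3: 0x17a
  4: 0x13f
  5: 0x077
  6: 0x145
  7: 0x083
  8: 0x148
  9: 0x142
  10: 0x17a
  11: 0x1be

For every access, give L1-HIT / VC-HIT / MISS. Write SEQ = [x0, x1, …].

#0 0x134→b19/s3 MISS; vc=[]
#1 0x179→b23/s3 MISS; vc=[19]
#2 0x173→b23/s3 L1-HIT; vc=[19]
#3 0x17a→b23/s3 L1-HIT; vc=[19]
#4 0x13f→b19/s3 VC-HIT; vc=[23]
#5 0x77→b7/s3 MISS; vc=[23,19]
#6 0x145→b20/s0 MISS; vc=[23,19]
#7 0x83→b8/s0 MISS; vc=[23,19,20]
#8 0x148→b20/s0 VC-HIT; vc=[23,19,8]
#9 0x142→b20/s0 L1-HIT; vc=[23,19,8]
#10 0x17a→b23/s3 VC-HIT; vc=[7,19,8]
#11 0x1be→b27/s3 MISS; vc=[19,8,23]

SEQ = [MISS, MISS, L1-HIT, L1-HIT, VC-HIT, MISS, MISS, MISS, VC-HIT, L1-HIT, VC-HIT, MISS]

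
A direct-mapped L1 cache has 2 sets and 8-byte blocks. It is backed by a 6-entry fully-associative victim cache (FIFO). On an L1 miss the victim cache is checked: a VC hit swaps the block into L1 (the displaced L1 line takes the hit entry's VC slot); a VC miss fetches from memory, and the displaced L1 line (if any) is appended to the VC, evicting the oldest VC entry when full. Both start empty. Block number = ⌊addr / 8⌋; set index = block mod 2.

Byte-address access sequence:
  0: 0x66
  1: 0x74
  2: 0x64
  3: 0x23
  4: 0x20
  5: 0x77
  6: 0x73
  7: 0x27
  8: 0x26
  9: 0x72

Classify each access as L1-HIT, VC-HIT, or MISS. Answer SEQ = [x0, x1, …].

  [0] addr=0x66 blk=12 s=0: MISS | VC []
  [1] addr=0x74 blk=14 s=0: MISS | VC [12]
  [2] addr=0x64 blk=12 s=0: VC-HIT | VC [14]
  [3] addr=0x23 blk=4 s=0: MISS | VC [14, 12]
  [4] addr=0x20 blk=4 s=0: L1-HIT | VC [14, 12]
  [5] addr=0x77 blk=14 s=0: VC-HIT | VC [4, 12]
  [6] addr=0x73 blk=14 s=0: L1-HIT | VC [4, 12]
  [7] addr=0x27 blk=4 s=0: VC-HIT | VC [14, 12]
  [8] addr=0x26 blk=4 s=0: L1-HIT | VC [14, 12]
  [9] addr=0x72 blk=14 s=0: VC-HIT | VC [4, 12]

SEQ = [MISS, MISS, VC-HIT, MISS, L1-HIT, VC-HIT, L1-HIT, VC-HIT, L1-HIT, VC-HIT]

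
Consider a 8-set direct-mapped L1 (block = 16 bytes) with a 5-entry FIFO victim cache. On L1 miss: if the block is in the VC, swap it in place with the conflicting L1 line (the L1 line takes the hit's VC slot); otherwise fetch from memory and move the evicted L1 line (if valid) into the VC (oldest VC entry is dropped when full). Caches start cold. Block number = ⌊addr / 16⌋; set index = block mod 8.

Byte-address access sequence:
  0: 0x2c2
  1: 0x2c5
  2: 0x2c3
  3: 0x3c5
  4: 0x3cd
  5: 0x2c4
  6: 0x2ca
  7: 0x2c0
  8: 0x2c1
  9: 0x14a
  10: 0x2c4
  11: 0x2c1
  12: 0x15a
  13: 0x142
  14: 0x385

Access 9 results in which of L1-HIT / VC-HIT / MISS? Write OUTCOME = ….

OUTCOME = MISS

  [0] addr=0x2c2 blk=44 s=4: MISS | VC []
  [1] addr=0x2c5 blk=44 s=4: L1-HIT | VC []
  [2] addr=0x2c3 blk=44 s=4: L1-HIT | VC []
  [3] addr=0x3c5 blk=60 s=4: MISS | VC [44]
  [4] addr=0x3cd blk=60 s=4: L1-HIT | VC [44]
  [5] addr=0x2c4 blk=44 s=4: VC-HIT | VC [60]
  [6] addr=0x2ca blk=44 s=4: L1-HIT | VC [60]
  [7] addr=0x2c0 blk=44 s=4: L1-HIT | VC [60]
  [8] addr=0x2c1 blk=44 s=4: L1-HIT | VC [60]
  [9] addr=0x14a blk=20 s=4: MISS | VC [60, 44]
  [10] addr=0x2c4 blk=44 s=4: VC-HIT | VC [60, 20]
  [11] addr=0x2c1 blk=44 s=4: L1-HIT | VC [60, 20]
  [12] addr=0x15a blk=21 s=5: MISS | VC [60, 20]
  [13] addr=0x142 blk=20 s=4: VC-HIT | VC [60, 44]
  [14] addr=0x385 blk=56 s=0: MISS | VC [60, 44]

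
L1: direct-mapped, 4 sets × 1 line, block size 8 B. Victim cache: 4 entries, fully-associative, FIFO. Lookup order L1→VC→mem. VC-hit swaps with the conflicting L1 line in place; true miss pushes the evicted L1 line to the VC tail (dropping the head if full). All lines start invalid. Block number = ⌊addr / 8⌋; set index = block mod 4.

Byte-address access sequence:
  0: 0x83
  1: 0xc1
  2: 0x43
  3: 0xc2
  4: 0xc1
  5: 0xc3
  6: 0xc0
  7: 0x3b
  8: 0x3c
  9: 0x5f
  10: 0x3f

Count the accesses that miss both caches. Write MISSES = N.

MISSES = 5

0: 0x83 (blk 16, set 0) → MISS  vc=[]
1: 0xc1 (blk 24, set 0) → MISS  vc=[16]
2: 0x43 (blk 8, set 0) → MISS  vc=[16, 24]
3: 0xc2 (blk 24, set 0) → VC-HIT  vc=[16, 8]
4: 0xc1 (blk 24, set 0) → L1-HIT  vc=[16, 8]
5: 0xc3 (blk 24, set 0) → L1-HIT  vc=[16, 8]
6: 0xc0 (blk 24, set 0) → L1-HIT  vc=[16, 8]
7: 0x3b (blk 7, set 3) → MISS  vc=[16, 8]
8: 0x3c (blk 7, set 3) → L1-HIT  vc=[16, 8]
9: 0x5f (blk 11, set 3) → MISS  vc=[16, 8, 7]
10: 0x3f (blk 7, set 3) → VC-HIT  vc=[16, 8, 11]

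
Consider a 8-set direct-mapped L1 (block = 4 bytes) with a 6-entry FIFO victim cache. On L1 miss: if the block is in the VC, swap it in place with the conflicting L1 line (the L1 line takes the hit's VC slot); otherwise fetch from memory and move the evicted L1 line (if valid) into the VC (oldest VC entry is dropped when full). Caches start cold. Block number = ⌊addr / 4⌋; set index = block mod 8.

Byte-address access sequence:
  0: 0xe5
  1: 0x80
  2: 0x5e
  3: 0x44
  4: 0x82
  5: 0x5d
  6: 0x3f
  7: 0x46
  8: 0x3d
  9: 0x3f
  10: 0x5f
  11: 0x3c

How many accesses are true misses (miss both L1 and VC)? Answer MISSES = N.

MISSES = 5

  [0] addr=0xe5 blk=57 s=1: MISS | VC []
  [1] addr=0x80 blk=32 s=0: MISS | VC []
  [2] addr=0x5e blk=23 s=7: MISS | VC []
  [3] addr=0x44 blk=17 s=1: MISS | VC [57]
  [4] addr=0x82 blk=32 s=0: L1-HIT | VC [57]
  [5] addr=0x5d blk=23 s=7: L1-HIT | VC [57]
  [6] addr=0x3f blk=15 s=7: MISS | VC [57, 23]
  [7] addr=0x46 blk=17 s=1: L1-HIT | VC [57, 23]
  [8] addr=0x3d blk=15 s=7: L1-HIT | VC [57, 23]
  [9] addr=0x3f blk=15 s=7: L1-HIT | VC [57, 23]
  [10] addr=0x5f blk=23 s=7: VC-HIT | VC [57, 15]
  [11] addr=0x3c blk=15 s=7: VC-HIT | VC [57, 23]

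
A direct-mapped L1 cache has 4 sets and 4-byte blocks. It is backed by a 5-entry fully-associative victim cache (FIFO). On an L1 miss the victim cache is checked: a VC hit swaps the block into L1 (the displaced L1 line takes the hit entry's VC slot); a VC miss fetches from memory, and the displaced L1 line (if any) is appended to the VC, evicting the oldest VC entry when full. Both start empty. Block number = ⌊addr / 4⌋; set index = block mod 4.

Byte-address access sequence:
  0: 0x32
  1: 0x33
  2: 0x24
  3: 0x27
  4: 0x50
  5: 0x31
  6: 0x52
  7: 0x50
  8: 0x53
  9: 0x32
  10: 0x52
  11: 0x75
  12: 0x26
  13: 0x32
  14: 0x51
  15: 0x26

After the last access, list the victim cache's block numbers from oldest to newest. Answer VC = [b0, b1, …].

#0 0x32→b12/s0 MISS; vc=[]
#1 0x33→b12/s0 L1-HIT; vc=[]
#2 0x24→b9/s1 MISS; vc=[]
#3 0x27→b9/s1 L1-HIT; vc=[]
#4 0x50→b20/s0 MISS; vc=[12]
#5 0x31→b12/s0 VC-HIT; vc=[20]
#6 0x52→b20/s0 VC-HIT; vc=[12]
#7 0x50→b20/s0 L1-HIT; vc=[12]
#8 0x53→b20/s0 L1-HIT; vc=[12]
#9 0x32→b12/s0 VC-HIT; vc=[20]
#10 0x52→b20/s0 VC-HIT; vc=[12]
#11 0x75→b29/s1 MISS; vc=[12,9]
#12 0x26→b9/s1 VC-HIT; vc=[12,29]
#13 0x32→b12/s0 VC-HIT; vc=[20,29]
#14 0x51→b20/s0 VC-HIT; vc=[12,29]
#15 0x26→b9/s1 L1-HIT; vc=[12,29]

VC = [12, 29]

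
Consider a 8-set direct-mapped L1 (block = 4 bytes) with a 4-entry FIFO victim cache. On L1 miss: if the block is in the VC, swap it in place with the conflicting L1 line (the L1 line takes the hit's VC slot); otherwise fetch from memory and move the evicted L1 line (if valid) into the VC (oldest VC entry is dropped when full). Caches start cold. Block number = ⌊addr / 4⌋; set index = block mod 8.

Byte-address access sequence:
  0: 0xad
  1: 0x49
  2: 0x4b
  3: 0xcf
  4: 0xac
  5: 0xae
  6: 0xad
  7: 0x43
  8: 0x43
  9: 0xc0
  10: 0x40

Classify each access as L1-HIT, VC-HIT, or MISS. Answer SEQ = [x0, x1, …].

SEQ = [MISS, MISS, L1-HIT, MISS, VC-HIT, L1-HIT, L1-HIT, MISS, L1-HIT, MISS, VC-HIT]

#0 0xad→b43/s3 MISS; vc=[]
#1 0x49→b18/s2 MISS; vc=[]
#2 0x4b→b18/s2 L1-HIT; vc=[]
#3 0xcf→b51/s3 MISS; vc=[43]
#4 0xac→b43/s3 VC-HIT; vc=[51]
#5 0xae→b43/s3 L1-HIT; vc=[51]
#6 0xad→b43/s3 L1-HIT; vc=[51]
#7 0x43→b16/s0 MISS; vc=[51]
#8 0x43→b16/s0 L1-HIT; vc=[51]
#9 0xc0→b48/s0 MISS; vc=[51,16]
#10 0x40→b16/s0 VC-HIT; vc=[51,48]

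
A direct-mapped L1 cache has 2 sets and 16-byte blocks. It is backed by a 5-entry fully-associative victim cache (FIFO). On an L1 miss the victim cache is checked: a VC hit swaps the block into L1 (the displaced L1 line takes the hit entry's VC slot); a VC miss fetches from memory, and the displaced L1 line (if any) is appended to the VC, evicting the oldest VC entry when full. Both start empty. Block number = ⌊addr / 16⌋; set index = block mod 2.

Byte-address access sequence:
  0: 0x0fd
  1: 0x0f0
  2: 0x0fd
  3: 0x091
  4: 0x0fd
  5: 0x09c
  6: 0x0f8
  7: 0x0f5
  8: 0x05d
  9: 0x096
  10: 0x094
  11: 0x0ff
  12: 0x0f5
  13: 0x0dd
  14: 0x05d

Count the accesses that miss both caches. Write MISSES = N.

#0 0xfd→b15/s1 MISS; vc=[]
#1 0xf0→b15/s1 L1-HIT; vc=[]
#2 0xfd→b15/s1 L1-HIT; vc=[]
#3 0x91→b9/s1 MISS; vc=[15]
#4 0xfd→b15/s1 VC-HIT; vc=[9]
#5 0x9c→b9/s1 VC-HIT; vc=[15]
#6 0xf8→b15/s1 VC-HIT; vc=[9]
#7 0xf5→b15/s1 L1-HIT; vc=[9]
#8 0x5d→b5/s1 MISS; vc=[9,15]
#9 0x96→b9/s1 VC-HIT; vc=[5,15]
#10 0x94→b9/s1 L1-HIT; vc=[5,15]
#11 0xff→b15/s1 VC-HIT; vc=[5,9]
#12 0xf5→b15/s1 L1-HIT; vc=[5,9]
#13 0xdd→b13/s1 MISS; vc=[5,9,15]
#14 0x5d→b5/s1 VC-HIT; vc=[13,9,15]

MISSES = 4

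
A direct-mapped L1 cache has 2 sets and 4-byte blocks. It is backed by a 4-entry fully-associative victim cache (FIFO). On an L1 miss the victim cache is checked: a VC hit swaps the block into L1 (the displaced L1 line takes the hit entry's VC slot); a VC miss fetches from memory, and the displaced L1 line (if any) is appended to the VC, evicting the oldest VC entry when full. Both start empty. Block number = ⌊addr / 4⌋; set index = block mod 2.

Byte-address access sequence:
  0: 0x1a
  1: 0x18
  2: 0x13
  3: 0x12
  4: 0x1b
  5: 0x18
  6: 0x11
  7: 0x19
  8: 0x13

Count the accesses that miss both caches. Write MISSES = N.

MISSES = 2

0: 0x1a (blk 6, set 0) → MISS  vc=[]
1: 0x18 (blk 6, set 0) → L1-HIT  vc=[]
2: 0x13 (blk 4, set 0) → MISS  vc=[6]
3: 0x12 (blk 4, set 0) → L1-HIT  vc=[6]
4: 0x1b (blk 6, set 0) → VC-HIT  vc=[4]
5: 0x18 (blk 6, set 0) → L1-HIT  vc=[4]
6: 0x11 (blk 4, set 0) → VC-HIT  vc=[6]
7: 0x19 (blk 6, set 0) → VC-HIT  vc=[4]
8: 0x13 (blk 4, set 0) → VC-HIT  vc=[6]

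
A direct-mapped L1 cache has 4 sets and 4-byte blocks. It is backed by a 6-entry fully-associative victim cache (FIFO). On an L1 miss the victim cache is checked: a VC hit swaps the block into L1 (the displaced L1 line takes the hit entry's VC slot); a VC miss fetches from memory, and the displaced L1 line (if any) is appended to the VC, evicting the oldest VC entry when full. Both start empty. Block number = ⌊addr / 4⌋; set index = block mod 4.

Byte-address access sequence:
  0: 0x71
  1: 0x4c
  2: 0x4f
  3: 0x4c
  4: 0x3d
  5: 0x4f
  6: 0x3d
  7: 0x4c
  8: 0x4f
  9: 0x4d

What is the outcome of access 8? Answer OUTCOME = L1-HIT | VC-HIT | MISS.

#0 0x71→b28/s0 MISS; vc=[]
#1 0x4c→b19/s3 MISS; vc=[]
#2 0x4f→b19/s3 L1-HIT; vc=[]
#3 0x4c→b19/s3 L1-HIT; vc=[]
#4 0x3d→b15/s3 MISS; vc=[19]
#5 0x4f→b19/s3 VC-HIT; vc=[15]
#6 0x3d→b15/s3 VC-HIT; vc=[19]
#7 0x4c→b19/s3 VC-HIT; vc=[15]
#8 0x4f→b19/s3 L1-HIT; vc=[15]
#9 0x4d→b19/s3 L1-HIT; vc=[15]

OUTCOME = L1-HIT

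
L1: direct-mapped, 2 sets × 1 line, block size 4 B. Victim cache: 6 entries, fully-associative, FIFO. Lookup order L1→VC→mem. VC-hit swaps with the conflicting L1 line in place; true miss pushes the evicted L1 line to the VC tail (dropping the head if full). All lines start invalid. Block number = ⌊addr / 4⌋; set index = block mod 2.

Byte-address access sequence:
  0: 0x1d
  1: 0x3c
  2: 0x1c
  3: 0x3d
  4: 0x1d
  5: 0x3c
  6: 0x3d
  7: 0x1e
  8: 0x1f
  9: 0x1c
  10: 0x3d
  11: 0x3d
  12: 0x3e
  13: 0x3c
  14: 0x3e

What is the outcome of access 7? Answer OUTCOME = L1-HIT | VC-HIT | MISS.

  [0] addr=0x1d blk=7 s=1: MISS | VC []
  [1] addr=0x3c blk=15 s=1: MISS | VC [7]
  [2] addr=0x1c blk=7 s=1: VC-HIT | VC [15]
  [3] addr=0x3d blk=15 s=1: VC-HIT | VC [7]
  [4] addr=0x1d blk=7 s=1: VC-HIT | VC [15]
  [5] addr=0x3c blk=15 s=1: VC-HIT | VC [7]
  [6] addr=0x3d blk=15 s=1: L1-HIT | VC [7]
  [7] addr=0x1e blk=7 s=1: VC-HIT | VC [15]
  [8] addr=0x1f blk=7 s=1: L1-HIT | VC [15]
  [9] addr=0x1c blk=7 s=1: L1-HIT | VC [15]
  [10] addr=0x3d blk=15 s=1: VC-HIT | VC [7]
  [11] addr=0x3d blk=15 s=1: L1-HIT | VC [7]
  [12] addr=0x3e blk=15 s=1: L1-HIT | VC [7]
  [13] addr=0x3c blk=15 s=1: L1-HIT | VC [7]
  [14] addr=0x3e blk=15 s=1: L1-HIT | VC [7]

OUTCOME = VC-HIT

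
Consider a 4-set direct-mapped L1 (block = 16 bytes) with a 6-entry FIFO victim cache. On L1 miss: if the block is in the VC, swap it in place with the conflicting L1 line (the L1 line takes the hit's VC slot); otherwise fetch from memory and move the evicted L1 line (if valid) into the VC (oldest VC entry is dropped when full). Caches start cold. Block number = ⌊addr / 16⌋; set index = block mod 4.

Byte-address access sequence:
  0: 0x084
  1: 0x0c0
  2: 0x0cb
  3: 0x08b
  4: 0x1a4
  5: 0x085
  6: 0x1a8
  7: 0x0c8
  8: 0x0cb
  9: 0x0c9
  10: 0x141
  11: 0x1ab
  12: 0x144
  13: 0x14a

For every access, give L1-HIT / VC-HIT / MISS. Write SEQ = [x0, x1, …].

SEQ = [MISS, MISS, L1-HIT, VC-HIT, MISS, L1-HIT, L1-HIT, VC-HIT, L1-HIT, L1-HIT, MISS, L1-HIT, L1-HIT, L1-HIT]

  [0] addr=0x84 blk=8 s=0: MISS | VC []
  [1] addr=0xc0 blk=12 s=0: MISS | VC [8]
  [2] addr=0xcb blk=12 s=0: L1-HIT | VC [8]
  [3] addr=0x8b blk=8 s=0: VC-HIT | VC [12]
  [4] addr=0x1a4 blk=26 s=2: MISS | VC [12]
  [5] addr=0x85 blk=8 s=0: L1-HIT | VC [12]
  [6] addr=0x1a8 blk=26 s=2: L1-HIT | VC [12]
  [7] addr=0xc8 blk=12 s=0: VC-HIT | VC [8]
  [8] addr=0xcb blk=12 s=0: L1-HIT | VC [8]
  [9] addr=0xc9 blk=12 s=0: L1-HIT | VC [8]
  [10] addr=0x141 blk=20 s=0: MISS | VC [8, 12]
  [11] addr=0x1ab blk=26 s=2: L1-HIT | VC [8, 12]
  [12] addr=0x144 blk=20 s=0: L1-HIT | VC [8, 12]
  [13] addr=0x14a blk=20 s=0: L1-HIT | VC [8, 12]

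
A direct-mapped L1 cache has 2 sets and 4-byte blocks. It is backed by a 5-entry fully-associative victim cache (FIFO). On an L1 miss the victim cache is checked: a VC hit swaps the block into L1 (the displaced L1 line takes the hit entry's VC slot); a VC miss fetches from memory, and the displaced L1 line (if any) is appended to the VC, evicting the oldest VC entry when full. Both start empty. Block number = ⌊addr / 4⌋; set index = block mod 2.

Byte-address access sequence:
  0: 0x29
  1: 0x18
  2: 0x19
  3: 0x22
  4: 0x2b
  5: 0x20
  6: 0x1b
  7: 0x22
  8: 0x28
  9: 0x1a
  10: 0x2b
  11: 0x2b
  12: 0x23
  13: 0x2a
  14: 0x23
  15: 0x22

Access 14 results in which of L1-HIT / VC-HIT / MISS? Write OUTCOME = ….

#0 0x29→b10/s0 MISS; vc=[]
#1 0x18→b6/s0 MISS; vc=[10]
#2 0x19→b6/s0 L1-HIT; vc=[10]
#3 0x22→b8/s0 MISS; vc=[10,6]
#4 0x2b→b10/s0 VC-HIT; vc=[8,6]
#5 0x20→b8/s0 VC-HIT; vc=[10,6]
#6 0x1b→b6/s0 VC-HIT; vc=[10,8]
#7 0x22→b8/s0 VC-HIT; vc=[10,6]
#8 0x28→b10/s0 VC-HIT; vc=[8,6]
#9 0x1a→b6/s0 VC-HIT; vc=[8,10]
#10 0x2b→b10/s0 VC-HIT; vc=[8,6]
#11 0x2b→b10/s0 L1-HIT; vc=[8,6]
#12 0x23→b8/s0 VC-HIT; vc=[10,6]
#13 0x2a→b10/s0 VC-HIT; vc=[8,6]
#14 0x23→b8/s0 VC-HIT; vc=[10,6]
#15 0x22→b8/s0 L1-HIT; vc=[10,6]

OUTCOME = VC-HIT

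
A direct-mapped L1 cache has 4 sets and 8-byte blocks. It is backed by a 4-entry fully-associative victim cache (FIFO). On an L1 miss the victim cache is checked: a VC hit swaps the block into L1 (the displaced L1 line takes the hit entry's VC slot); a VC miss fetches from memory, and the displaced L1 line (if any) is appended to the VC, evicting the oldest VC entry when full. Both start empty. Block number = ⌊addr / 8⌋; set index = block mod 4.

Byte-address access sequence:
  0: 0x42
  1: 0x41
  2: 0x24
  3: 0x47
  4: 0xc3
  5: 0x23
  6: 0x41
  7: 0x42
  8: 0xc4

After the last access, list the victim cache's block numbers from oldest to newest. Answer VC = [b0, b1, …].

0: 0x42 (blk 8, set 0) → MISS  vc=[]
1: 0x41 (blk 8, set 0) → L1-HIT  vc=[]
2: 0x24 (blk 4, set 0) → MISS  vc=[8]
3: 0x47 (blk 8, set 0) → VC-HIT  vc=[4]
4: 0xc3 (blk 24, set 0) → MISS  vc=[4, 8]
5: 0x23 (blk 4, set 0) → VC-HIT  vc=[24, 8]
6: 0x41 (blk 8, set 0) → VC-HIT  vc=[24, 4]
7: 0x42 (blk 8, set 0) → L1-HIT  vc=[24, 4]
8: 0xc4 (blk 24, set 0) → VC-HIT  vc=[8, 4]

VC = [8, 4]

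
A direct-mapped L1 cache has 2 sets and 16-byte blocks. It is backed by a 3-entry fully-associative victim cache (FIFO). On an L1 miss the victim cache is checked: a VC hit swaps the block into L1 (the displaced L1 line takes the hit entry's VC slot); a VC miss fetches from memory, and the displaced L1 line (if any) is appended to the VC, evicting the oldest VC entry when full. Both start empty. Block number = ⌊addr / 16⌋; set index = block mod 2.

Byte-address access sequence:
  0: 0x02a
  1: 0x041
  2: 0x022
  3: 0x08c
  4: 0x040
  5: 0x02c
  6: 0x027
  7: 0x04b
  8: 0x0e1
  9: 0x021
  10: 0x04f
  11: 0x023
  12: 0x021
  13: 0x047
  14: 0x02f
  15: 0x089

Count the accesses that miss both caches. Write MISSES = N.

MISSES = 4

0: 0x2a (blk 2, set 0) → MISS  vc=[]
1: 0x41 (blk 4, set 0) → MISS  vc=[2]
2: 0x22 (blk 2, set 0) → VC-HIT  vc=[4]
3: 0x8c (blk 8, set 0) → MISS  vc=[4, 2]
4: 0x40 (blk 4, set 0) → VC-HIT  vc=[8, 2]
5: 0x2c (blk 2, set 0) → VC-HIT  vc=[8, 4]
6: 0x27 (blk 2, set 0) → L1-HIT  vc=[8, 4]
7: 0x4b (blk 4, set 0) → VC-HIT  vc=[8, 2]
8: 0xe1 (blk 14, set 0) → MISS  vc=[8, 2, 4]
9: 0x21 (blk 2, set 0) → VC-HIT  vc=[8, 14, 4]
10: 0x4f (blk 4, set 0) → VC-HIT  vc=[8, 14, 2]
11: 0x23 (blk 2, set 0) → VC-HIT  vc=[8, 14, 4]
12: 0x21 (blk 2, set 0) → L1-HIT  vc=[8, 14, 4]
13: 0x47 (blk 4, set 0) → VC-HIT  vc=[8, 14, 2]
14: 0x2f (blk 2, set 0) → VC-HIT  vc=[8, 14, 4]
15: 0x89 (blk 8, set 0) → VC-HIT  vc=[2, 14, 4]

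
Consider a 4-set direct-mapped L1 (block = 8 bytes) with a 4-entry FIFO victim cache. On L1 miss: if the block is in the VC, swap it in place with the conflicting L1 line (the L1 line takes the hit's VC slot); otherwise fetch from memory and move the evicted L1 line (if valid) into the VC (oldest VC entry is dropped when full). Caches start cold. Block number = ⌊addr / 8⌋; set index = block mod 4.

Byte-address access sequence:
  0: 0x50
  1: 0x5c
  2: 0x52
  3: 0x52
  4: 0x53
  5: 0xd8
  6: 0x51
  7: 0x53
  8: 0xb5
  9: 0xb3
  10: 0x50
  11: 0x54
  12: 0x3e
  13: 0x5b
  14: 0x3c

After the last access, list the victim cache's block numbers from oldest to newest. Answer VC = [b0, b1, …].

0: 0x50 (blk 10, set 2) → MISS  vc=[]
1: 0x5c (blk 11, set 3) → MISS  vc=[]
2: 0x52 (blk 10, set 2) → L1-HIT  vc=[]
3: 0x52 (blk 10, set 2) → L1-HIT  vc=[]
4: 0x53 (blk 10, set 2) → L1-HIT  vc=[]
5: 0xd8 (blk 27, set 3) → MISS  vc=[11]
6: 0x51 (blk 10, set 2) → L1-HIT  vc=[11]
7: 0x53 (blk 10, set 2) → L1-HIT  vc=[11]
8: 0xb5 (blk 22, set 2) → MISS  vc=[11, 10]
9: 0xb3 (blk 22, set 2) → L1-HIT  vc=[11, 10]
10: 0x50 (blk 10, set 2) → VC-HIT  vc=[11, 22]
11: 0x54 (blk 10, set 2) → L1-HIT  vc=[11, 22]
12: 0x3e (blk 7, set 3) → MISS  vc=[11, 22, 27]
13: 0x5b (blk 11, set 3) → VC-HIT  vc=[7, 22, 27]
14: 0x3c (blk 7, set 3) → VC-HIT  vc=[11, 22, 27]

VC = [11, 22, 27]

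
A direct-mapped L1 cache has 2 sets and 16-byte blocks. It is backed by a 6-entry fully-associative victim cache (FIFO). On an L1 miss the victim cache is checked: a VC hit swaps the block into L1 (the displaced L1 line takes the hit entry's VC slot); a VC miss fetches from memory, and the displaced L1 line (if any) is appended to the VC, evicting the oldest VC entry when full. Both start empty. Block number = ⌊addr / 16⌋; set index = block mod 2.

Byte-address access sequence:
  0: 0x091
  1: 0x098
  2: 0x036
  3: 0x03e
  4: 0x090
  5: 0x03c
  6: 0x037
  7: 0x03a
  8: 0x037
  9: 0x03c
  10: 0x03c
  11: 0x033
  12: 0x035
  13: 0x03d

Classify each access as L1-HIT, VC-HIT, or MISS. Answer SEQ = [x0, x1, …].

0: 0x91 (blk 9, set 1) → MISS  vc=[]
1: 0x98 (blk 9, set 1) → L1-HIT  vc=[]
2: 0x36 (blk 3, set 1) → MISS  vc=[9]
3: 0x3e (blk 3, set 1) → L1-HIT  vc=[9]
4: 0x90 (blk 9, set 1) → VC-HIT  vc=[3]
5: 0x3c (blk 3, set 1) → VC-HIT  vc=[9]
6: 0x37 (blk 3, set 1) → L1-HIT  vc=[9]
7: 0x3a (blk 3, set 1) → L1-HIT  vc=[9]
8: 0x37 (blk 3, set 1) → L1-HIT  vc=[9]
9: 0x3c (blk 3, set 1) → L1-HIT  vc=[9]
10: 0x3c (blk 3, set 1) → L1-HIT  vc=[9]
11: 0x33 (blk 3, set 1) → L1-HIT  vc=[9]
12: 0x35 (blk 3, set 1) → L1-HIT  vc=[9]
13: 0x3d (blk 3, set 1) → L1-HIT  vc=[9]

SEQ = [MISS, L1-HIT, MISS, L1-HIT, VC-HIT, VC-HIT, L1-HIT, L1-HIT, L1-HIT, L1-HIT, L1-HIT, L1-HIT, L1-HIT, L1-HIT]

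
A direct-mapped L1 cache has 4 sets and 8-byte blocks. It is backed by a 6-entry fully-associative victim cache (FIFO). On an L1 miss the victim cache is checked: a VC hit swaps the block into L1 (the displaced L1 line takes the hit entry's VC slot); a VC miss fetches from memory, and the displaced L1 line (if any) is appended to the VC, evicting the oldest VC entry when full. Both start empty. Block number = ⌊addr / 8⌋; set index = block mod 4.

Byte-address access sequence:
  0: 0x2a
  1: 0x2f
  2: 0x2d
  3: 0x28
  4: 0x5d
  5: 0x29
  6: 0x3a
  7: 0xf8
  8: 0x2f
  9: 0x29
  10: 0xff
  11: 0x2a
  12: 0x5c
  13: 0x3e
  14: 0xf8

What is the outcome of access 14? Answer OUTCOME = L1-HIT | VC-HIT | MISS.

0: 0x2a (blk 5, set 1) → MISS  vc=[]
1: 0x2f (blk 5, set 1) → L1-HIT  vc=[]
2: 0x2d (blk 5, set 1) → L1-HIT  vc=[]
3: 0x28 (blk 5, set 1) → L1-HIT  vc=[]
4: 0x5d (blk 11, set 3) → MISS  vc=[]
5: 0x29 (blk 5, set 1) → L1-HIT  vc=[]
6: 0x3a (blk 7, set 3) → MISS  vc=[11]
7: 0xf8 (blk 31, set 3) → MISS  vc=[11, 7]
8: 0x2f (blk 5, set 1) → L1-HIT  vc=[11, 7]
9: 0x29 (blk 5, set 1) → L1-HIT  vc=[11, 7]
10: 0xff (blk 31, set 3) → L1-HIT  vc=[11, 7]
11: 0x2a (blk 5, set 1) → L1-HIT  vc=[11, 7]
12: 0x5c (blk 11, set 3) → VC-HIT  vc=[31, 7]
13: 0x3e (blk 7, set 3) → VC-HIT  vc=[31, 11]
14: 0xf8 (blk 31, set 3) → VC-HIT  vc=[7, 11]

OUTCOME = VC-HIT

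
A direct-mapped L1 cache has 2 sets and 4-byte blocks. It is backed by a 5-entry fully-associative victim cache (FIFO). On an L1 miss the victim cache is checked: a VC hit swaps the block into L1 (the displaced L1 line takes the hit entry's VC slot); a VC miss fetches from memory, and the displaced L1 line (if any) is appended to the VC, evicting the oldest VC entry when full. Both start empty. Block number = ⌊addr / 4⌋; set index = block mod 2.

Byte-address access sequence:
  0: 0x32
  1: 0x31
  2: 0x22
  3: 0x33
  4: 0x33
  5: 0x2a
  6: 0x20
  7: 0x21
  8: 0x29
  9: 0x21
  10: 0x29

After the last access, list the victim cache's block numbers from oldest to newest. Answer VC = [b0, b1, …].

VC = [8, 12]

  [0] addr=0x32 blk=12 s=0: MISS | VC []
  [1] addr=0x31 blk=12 s=0: L1-HIT | VC []
  [2] addr=0x22 blk=8 s=0: MISS | VC [12]
  [3] addr=0x33 blk=12 s=0: VC-HIT | VC [8]
  [4] addr=0x33 blk=12 s=0: L1-HIT | VC [8]
  [5] addr=0x2a blk=10 s=0: MISS | VC [8, 12]
  [6] addr=0x20 blk=8 s=0: VC-HIT | VC [10, 12]
  [7] addr=0x21 blk=8 s=0: L1-HIT | VC [10, 12]
  [8] addr=0x29 blk=10 s=0: VC-HIT | VC [8, 12]
  [9] addr=0x21 blk=8 s=0: VC-HIT | VC [10, 12]
  [10] addr=0x29 blk=10 s=0: VC-HIT | VC [8, 12]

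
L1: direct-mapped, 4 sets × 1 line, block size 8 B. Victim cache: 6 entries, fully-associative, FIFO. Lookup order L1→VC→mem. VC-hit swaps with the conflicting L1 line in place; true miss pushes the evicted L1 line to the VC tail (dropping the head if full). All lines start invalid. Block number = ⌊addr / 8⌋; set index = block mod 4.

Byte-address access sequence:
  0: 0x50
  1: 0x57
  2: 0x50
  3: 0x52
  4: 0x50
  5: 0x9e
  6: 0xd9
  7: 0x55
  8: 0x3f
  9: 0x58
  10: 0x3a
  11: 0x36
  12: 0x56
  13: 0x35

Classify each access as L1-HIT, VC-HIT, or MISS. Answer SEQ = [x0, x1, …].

#0 0x50→b10/s2 MISS; vc=[]
#1 0x57→b10/s2 L1-HIT; vc=[]
#2 0x50→b10/s2 L1-HIT; vc=[]
#3 0x52→b10/s2 L1-HIT; vc=[]
#4 0x50→b10/s2 L1-HIT; vc=[]
#5 0x9e→b19/s3 MISS; vc=[]
#6 0xd9→b27/s3 MISS; vc=[19]
#7 0x55→b10/s2 L1-HIT; vc=[19]
#8 0x3f→b7/s3 MISS; vc=[19,27]
#9 0x58→b11/s3 MISS; vc=[19,27,7]
#10 0x3a→b7/s3 VC-HIT; vc=[19,27,11]
#11 0x36→b6/s2 MISS; vc=[19,27,11,10]
#12 0x56→b10/s2 VC-HIT; vc=[19,27,11,6]
#13 0x35→b6/s2 VC-HIT; vc=[19,27,11,10]

SEQ = [MISS, L1-HIT, L1-HIT, L1-HIT, L1-HIT, MISS, MISS, L1-HIT, MISS, MISS, VC-HIT, MISS, VC-HIT, VC-HIT]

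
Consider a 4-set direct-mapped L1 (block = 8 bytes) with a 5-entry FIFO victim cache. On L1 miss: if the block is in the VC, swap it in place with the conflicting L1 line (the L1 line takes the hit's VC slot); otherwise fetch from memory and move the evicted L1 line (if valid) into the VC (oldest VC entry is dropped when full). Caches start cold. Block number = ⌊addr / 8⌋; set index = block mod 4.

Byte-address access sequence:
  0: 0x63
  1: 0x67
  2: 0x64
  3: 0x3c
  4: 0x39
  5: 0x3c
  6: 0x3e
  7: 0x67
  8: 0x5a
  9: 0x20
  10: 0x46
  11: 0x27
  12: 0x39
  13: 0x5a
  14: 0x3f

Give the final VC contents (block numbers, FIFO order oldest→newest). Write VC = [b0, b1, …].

VC = [11, 12, 8]

  [0] addr=0x63 blk=12 s=0: MISS | VC []
  [1] addr=0x67 blk=12 s=0: L1-HIT | VC []
  [2] addr=0x64 blk=12 s=0: L1-HIT | VC []
  [3] addr=0x3c blk=7 s=3: MISS | VC []
  [4] addr=0x39 blk=7 s=3: L1-HIT | VC []
  [5] addr=0x3c blk=7 s=3: L1-HIT | VC []
  [6] addr=0x3e blk=7 s=3: L1-HIT | VC []
  [7] addr=0x67 blk=12 s=0: L1-HIT | VC []
  [8] addr=0x5a blk=11 s=3: MISS | VC [7]
  [9] addr=0x20 blk=4 s=0: MISS | VC [7, 12]
  [10] addr=0x46 blk=8 s=0: MISS | VC [7, 12, 4]
  [11] addr=0x27 blk=4 s=0: VC-HIT | VC [7, 12, 8]
  [12] addr=0x39 blk=7 s=3: VC-HIT | VC [11, 12, 8]
  [13] addr=0x5a blk=11 s=3: VC-HIT | VC [7, 12, 8]
  [14] addr=0x3f blk=7 s=3: VC-HIT | VC [11, 12, 8]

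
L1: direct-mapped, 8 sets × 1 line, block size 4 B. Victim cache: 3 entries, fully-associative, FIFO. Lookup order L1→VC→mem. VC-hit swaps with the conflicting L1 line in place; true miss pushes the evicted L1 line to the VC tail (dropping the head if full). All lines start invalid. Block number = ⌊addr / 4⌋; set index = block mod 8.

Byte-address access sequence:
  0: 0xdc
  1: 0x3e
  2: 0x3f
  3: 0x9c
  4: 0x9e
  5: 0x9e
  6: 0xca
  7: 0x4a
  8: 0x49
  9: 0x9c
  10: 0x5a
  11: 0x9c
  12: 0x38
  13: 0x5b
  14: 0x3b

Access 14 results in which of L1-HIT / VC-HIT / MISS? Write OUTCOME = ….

#0 0xdc→b55/s7 MISS; vc=[]
#1 0x3e→b15/s7 MISS; vc=[55]
#2 0x3f→b15/s7 L1-HIT; vc=[55]
#3 0x9c→b39/s7 MISS; vc=[55,15]
#4 0x9e→b39/s7 L1-HIT; vc=[55,15]
#5 0x9e→b39/s7 L1-HIT; vc=[55,15]
#6 0xca→b50/s2 MISS; vc=[55,15]
#7 0x4a→b18/s2 MISS; vc=[55,15,50]
#8 0x49→b18/s2 L1-HIT; vc=[55,15,50]
#9 0x9c→b39/s7 L1-HIT; vc=[55,15,50]
#10 0x5a→b22/s6 MISS; vc=[55,15,50]
#11 0x9c→b39/s7 L1-HIT; vc=[55,15,50]
#12 0x38→b14/s6 MISS; vc=[15,50,22]
#13 0x5b→b22/s6 VC-HIT; vc=[15,50,14]
#14 0x3b→b14/s6 VC-HIT; vc=[15,50,22]

OUTCOME = VC-HIT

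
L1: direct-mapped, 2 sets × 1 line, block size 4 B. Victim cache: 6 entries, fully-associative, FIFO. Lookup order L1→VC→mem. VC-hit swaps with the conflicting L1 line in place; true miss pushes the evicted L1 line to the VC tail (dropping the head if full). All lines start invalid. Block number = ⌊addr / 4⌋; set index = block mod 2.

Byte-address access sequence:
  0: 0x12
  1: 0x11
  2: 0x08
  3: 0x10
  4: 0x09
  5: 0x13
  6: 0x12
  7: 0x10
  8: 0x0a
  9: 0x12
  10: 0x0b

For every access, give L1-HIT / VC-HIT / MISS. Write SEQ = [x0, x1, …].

  [0] addr=0x12 blk=4 s=0: MISS | VC []
  [1] addr=0x11 blk=4 s=0: L1-HIT | VC []
  [2] addr=0x8 blk=2 s=0: MISS | VC [4]
  [3] addr=0x10 blk=4 s=0: VC-HIT | VC [2]
  [4] addr=0x9 blk=2 s=0: VC-HIT | VC [4]
  [5] addr=0x13 blk=4 s=0: VC-HIT | VC [2]
  [6] addr=0x12 blk=4 s=0: L1-HIT | VC [2]
  [7] addr=0x10 blk=4 s=0: L1-HIT | VC [2]
  [8] addr=0xa blk=2 s=0: VC-HIT | VC [4]
  [9] addr=0x12 blk=4 s=0: VC-HIT | VC [2]
  [10] addr=0xb blk=2 s=0: VC-HIT | VC [4]

SEQ = [MISS, L1-HIT, MISS, VC-HIT, VC-HIT, VC-HIT, L1-HIT, L1-HIT, VC-HIT, VC-HIT, VC-HIT]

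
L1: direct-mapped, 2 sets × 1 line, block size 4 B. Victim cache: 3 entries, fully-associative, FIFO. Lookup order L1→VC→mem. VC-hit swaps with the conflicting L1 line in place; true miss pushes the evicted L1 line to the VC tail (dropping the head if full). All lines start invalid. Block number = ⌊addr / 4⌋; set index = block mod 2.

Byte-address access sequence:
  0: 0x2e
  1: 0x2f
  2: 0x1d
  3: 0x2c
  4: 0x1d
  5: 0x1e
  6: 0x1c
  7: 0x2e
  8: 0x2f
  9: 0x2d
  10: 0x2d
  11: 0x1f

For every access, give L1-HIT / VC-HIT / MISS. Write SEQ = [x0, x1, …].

SEQ = [MISS, L1-HIT, MISS, VC-HIT, VC-HIT, L1-HIT, L1-HIT, VC-HIT, L1-HIT, L1-HIT, L1-HIT, VC-HIT]

  [0] addr=0x2e blk=11 s=1: MISS | VC []
  [1] addr=0x2f blk=11 s=1: L1-HIT | VC []
  [2] addr=0x1d blk=7 s=1: MISS | VC [11]
  [3] addr=0x2c blk=11 s=1: VC-HIT | VC [7]
  [4] addr=0x1d blk=7 s=1: VC-HIT | VC [11]
  [5] addr=0x1e blk=7 s=1: L1-HIT | VC [11]
  [6] addr=0x1c blk=7 s=1: L1-HIT | VC [11]
  [7] addr=0x2e blk=11 s=1: VC-HIT | VC [7]
  [8] addr=0x2f blk=11 s=1: L1-HIT | VC [7]
  [9] addr=0x2d blk=11 s=1: L1-HIT | VC [7]
  [10] addr=0x2d blk=11 s=1: L1-HIT | VC [7]
  [11] addr=0x1f blk=7 s=1: VC-HIT | VC [11]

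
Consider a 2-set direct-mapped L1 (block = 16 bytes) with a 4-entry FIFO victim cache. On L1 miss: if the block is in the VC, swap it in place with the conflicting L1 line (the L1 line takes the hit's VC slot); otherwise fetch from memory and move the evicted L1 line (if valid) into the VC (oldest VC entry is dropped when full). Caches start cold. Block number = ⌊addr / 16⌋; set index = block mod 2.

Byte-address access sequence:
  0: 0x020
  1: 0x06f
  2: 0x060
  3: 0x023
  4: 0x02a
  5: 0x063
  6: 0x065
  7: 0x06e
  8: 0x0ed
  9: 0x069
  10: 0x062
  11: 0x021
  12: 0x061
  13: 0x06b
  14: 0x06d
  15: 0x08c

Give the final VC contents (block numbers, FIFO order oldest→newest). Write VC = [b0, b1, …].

VC = [2, 14, 6]

#0 0x20→b2/s0 MISS; vc=[]
#1 0x6f→b6/s0 MISS; vc=[2]
#2 0x60→b6/s0 L1-HIT; vc=[2]
#3 0x23→b2/s0 VC-HIT; vc=[6]
#4 0x2a→b2/s0 L1-HIT; vc=[6]
#5 0x63→b6/s0 VC-HIT; vc=[2]
#6 0x65→b6/s0 L1-HIT; vc=[2]
#7 0x6e→b6/s0 L1-HIT; vc=[2]
#8 0xed→b14/s0 MISS; vc=[2,6]
#9 0x69→b6/s0 VC-HIT; vc=[2,14]
#10 0x62→b6/s0 L1-HIT; vc=[2,14]
#11 0x21→b2/s0 VC-HIT; vc=[6,14]
#12 0x61→b6/s0 VC-HIT; vc=[2,14]
#13 0x6b→b6/s0 L1-HIT; vc=[2,14]
#14 0x6d→b6/s0 L1-HIT; vc=[2,14]
#15 0x8c→b8/s0 MISS; vc=[2,14,6]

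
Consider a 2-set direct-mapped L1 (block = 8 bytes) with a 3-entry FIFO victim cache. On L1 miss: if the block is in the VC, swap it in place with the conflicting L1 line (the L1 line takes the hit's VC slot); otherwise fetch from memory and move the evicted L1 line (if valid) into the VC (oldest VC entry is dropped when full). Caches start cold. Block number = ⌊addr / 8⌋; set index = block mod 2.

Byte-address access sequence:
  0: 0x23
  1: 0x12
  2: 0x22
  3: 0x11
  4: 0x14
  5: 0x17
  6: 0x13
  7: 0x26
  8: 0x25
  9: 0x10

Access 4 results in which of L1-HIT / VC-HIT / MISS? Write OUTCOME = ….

OUTCOME = L1-HIT

  [0] addr=0x23 blk=4 s=0: MISS | VC []
  [1] addr=0x12 blk=2 s=0: MISS | VC [4]
  [2] addr=0x22 blk=4 s=0: VC-HIT | VC [2]
  [3] addr=0x11 blk=2 s=0: VC-HIT | VC [4]
  [4] addr=0x14 blk=2 s=0: L1-HIT | VC [4]
  [5] addr=0x17 blk=2 s=0: L1-HIT | VC [4]
  [6] addr=0x13 blk=2 s=0: L1-HIT | VC [4]
  [7] addr=0x26 blk=4 s=0: VC-HIT | VC [2]
  [8] addr=0x25 blk=4 s=0: L1-HIT | VC [2]
  [9] addr=0x10 blk=2 s=0: VC-HIT | VC [4]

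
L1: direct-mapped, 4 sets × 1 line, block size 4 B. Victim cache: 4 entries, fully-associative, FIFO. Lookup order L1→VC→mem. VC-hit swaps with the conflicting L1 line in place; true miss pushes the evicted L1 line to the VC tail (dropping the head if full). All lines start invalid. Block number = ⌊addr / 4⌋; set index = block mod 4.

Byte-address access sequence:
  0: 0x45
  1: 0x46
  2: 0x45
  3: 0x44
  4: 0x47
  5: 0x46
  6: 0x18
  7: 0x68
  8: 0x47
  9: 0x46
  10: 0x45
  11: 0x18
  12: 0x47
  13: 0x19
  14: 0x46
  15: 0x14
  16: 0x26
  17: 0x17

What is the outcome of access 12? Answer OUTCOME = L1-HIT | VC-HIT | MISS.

OUTCOME = L1-HIT

0: 0x45 (blk 17, set 1) → MISS  vc=[]
1: 0x46 (blk 17, set 1) → L1-HIT  vc=[]
2: 0x45 (blk 17, set 1) → L1-HIT  vc=[]
3: 0x44 (blk 17, set 1) → L1-HIT  vc=[]
4: 0x47 (blk 17, set 1) → L1-HIT  vc=[]
5: 0x46 (blk 17, set 1) → L1-HIT  vc=[]
6: 0x18 (blk 6, set 2) → MISS  vc=[]
7: 0x68 (blk 26, set 2) → MISS  vc=[6]
8: 0x47 (blk 17, set 1) → L1-HIT  vc=[6]
9: 0x46 (blk 17, set 1) → L1-HIT  vc=[6]
10: 0x45 (blk 17, set 1) → L1-HIT  vc=[6]
11: 0x18 (blk 6, set 2) → VC-HIT  vc=[26]
12: 0x47 (blk 17, set 1) → L1-HIT  vc=[26]
13: 0x19 (blk 6, set 2) → L1-HIT  vc=[26]
14: 0x46 (blk 17, set 1) → L1-HIT  vc=[26]
15: 0x14 (blk 5, set 1) → MISS  vc=[26, 17]
16: 0x26 (blk 9, set 1) → MISS  vc=[26, 17, 5]
17: 0x17 (blk 5, set 1) → VC-HIT  vc=[26, 17, 9]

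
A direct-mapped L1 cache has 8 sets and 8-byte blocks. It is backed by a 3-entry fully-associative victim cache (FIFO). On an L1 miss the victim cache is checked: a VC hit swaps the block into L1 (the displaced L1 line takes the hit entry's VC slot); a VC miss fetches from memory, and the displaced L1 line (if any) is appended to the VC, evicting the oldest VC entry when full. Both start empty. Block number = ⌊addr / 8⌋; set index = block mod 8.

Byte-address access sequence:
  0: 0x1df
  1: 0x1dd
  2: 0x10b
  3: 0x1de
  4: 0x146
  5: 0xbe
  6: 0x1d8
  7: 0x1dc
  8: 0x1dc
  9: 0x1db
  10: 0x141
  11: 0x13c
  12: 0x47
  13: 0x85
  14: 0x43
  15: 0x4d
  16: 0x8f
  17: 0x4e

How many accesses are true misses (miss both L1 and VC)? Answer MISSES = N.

MISSES = 9

#0 0x1df→b59/s3 MISS; vc=[]
#1 0x1dd→b59/s3 L1-HIT; vc=[]
#2 0x10b→b33/s1 MISS; vc=[]
#3 0x1de→b59/s3 L1-HIT; vc=[]
#4 0x146→b40/s0 MISS; vc=[]
#5 0xbe→b23/s7 MISS; vc=[]
#6 0x1d8→b59/s3 L1-HIT; vc=[]
#7 0x1dc→b59/s3 L1-HIT; vc=[]
#8 0x1dc→b59/s3 L1-HIT; vc=[]
#9 0x1db→b59/s3 L1-HIT; vc=[]
#10 0x141→b40/s0 L1-HIT; vc=[]
#11 0x13c→b39/s7 MISS; vc=[23]
#12 0x47→b8/s0 MISS; vc=[23,40]
#13 0x85→b16/s0 MISS; vc=[23,40,8]
#14 0x43→b8/s0 VC-HIT; vc=[23,40,16]
#15 0x4d→b9/s1 MISS; vc=[40,16,33]
#16 0x8f→b17/s1 MISS; vc=[16,33,9]
#17 0x4e→b9/s1 VC-HIT; vc=[16,33,17]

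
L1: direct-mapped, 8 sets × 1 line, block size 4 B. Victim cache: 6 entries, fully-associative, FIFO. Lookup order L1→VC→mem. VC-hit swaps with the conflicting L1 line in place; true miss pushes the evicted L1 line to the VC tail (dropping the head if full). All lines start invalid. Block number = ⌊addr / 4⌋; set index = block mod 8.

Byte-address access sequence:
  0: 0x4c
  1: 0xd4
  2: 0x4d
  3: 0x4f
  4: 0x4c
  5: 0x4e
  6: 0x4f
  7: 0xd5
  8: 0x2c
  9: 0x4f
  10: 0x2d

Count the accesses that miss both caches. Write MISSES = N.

#0 0x4c→b19/s3 MISS; vc=[]
#1 0xd4→b53/s5 MISS; vc=[]
#2 0x4d→b19/s3 L1-HIT; vc=[]
#3 0x4f→b19/s3 L1-HIT; vc=[]
#4 0x4c→b19/s3 L1-HIT; vc=[]
#5 0x4e→b19/s3 L1-HIT; vc=[]
#6 0x4f→b19/s3 L1-HIT; vc=[]
#7 0xd5→b53/s5 L1-HIT; vc=[]
#8 0x2c→b11/s3 MISS; vc=[19]
#9 0x4f→b19/s3 VC-HIT; vc=[11]
#10 0x2d→b11/s3 VC-HIT; vc=[19]

MISSES = 3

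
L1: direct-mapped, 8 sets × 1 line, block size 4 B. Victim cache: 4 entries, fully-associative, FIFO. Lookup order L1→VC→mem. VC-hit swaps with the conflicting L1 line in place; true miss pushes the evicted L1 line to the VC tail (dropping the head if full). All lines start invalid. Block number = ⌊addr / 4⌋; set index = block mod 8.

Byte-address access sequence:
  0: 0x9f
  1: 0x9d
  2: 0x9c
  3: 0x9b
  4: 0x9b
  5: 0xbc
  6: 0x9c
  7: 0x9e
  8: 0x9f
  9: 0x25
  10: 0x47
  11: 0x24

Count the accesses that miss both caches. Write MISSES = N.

#0 0x9f→b39/s7 MISS; vc=[]
#1 0x9d→b39/s7 L1-HIT; vc=[]
#2 0x9c→b39/s7 L1-HIT; vc=[]
#3 0x9b→b38/s6 MISS; vc=[]
#4 0x9b→b38/s6 L1-HIT; vc=[]
#5 0xbc→b47/s7 MISS; vc=[39]
#6 0x9c→b39/s7 VC-HIT; vc=[47]
#7 0x9e→b39/s7 L1-HIT; vc=[47]
#8 0x9f→b39/s7 L1-HIT; vc=[47]
#9 0x25→b9/s1 MISS; vc=[47]
#10 0x47→b17/s1 MISS; vc=[47,9]
#11 0x24→b9/s1 VC-HIT; vc=[47,17]

MISSES = 5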